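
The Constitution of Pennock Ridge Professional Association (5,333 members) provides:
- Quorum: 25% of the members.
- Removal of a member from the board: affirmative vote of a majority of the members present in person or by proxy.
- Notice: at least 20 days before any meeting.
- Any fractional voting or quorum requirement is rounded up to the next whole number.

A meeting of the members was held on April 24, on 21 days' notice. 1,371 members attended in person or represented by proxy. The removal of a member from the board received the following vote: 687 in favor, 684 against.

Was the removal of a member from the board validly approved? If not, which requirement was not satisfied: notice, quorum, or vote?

Valid — all requirements satisfied.

Notice: 21 days given; 20 required. Satisfied.
Quorum: 25% of 5,333 = 1,333.25, rounded up to 1,334; 1,371 present. Satisfied.
Vote: requires a majority of those present (1,371); a majority of 1371 is 686, so 686 needed; 687 in favor. Satisfied.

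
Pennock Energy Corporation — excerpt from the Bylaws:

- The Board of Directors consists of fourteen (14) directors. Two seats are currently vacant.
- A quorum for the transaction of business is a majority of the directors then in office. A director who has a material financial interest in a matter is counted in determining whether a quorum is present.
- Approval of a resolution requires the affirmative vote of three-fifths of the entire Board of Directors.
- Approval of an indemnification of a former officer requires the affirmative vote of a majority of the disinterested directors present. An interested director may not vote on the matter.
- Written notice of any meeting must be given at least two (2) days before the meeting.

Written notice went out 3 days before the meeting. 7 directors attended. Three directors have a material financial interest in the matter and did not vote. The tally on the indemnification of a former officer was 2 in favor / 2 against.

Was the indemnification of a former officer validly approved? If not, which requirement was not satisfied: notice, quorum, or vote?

Notice: 3 days given; 2 required (3 ≥ 2). Satisfied.
Quorum: 7 present (interested directors count toward quorum); quorum is 7. Satisfied.
Vote: the indemnification of a former officer requires a majority of the disinterested directors present (7 − 3 = 4). A majority of 4 is 3, so 3 affirmative votes are needed; 2 voted in favor. Not satisfied.

Invalid — vote requirement not satisfied.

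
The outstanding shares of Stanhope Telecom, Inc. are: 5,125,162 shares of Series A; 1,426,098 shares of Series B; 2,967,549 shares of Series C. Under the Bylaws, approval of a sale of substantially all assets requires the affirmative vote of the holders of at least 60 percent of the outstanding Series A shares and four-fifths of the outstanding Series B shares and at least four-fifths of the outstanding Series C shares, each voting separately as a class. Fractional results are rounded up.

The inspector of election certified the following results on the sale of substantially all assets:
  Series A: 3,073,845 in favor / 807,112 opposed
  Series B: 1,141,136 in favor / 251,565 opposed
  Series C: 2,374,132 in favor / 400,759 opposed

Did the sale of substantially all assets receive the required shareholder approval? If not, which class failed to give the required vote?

Not approved — the Series A shares did not give the required vote.

Series A: 3/5 of 5125162 = 3075097.20, rounded up to 3075098; 3,075,098 required, 3,073,845 in favor — not approved.
Series B: 4/5 of 1426098 = 1140878.40, rounded up to 1140879; 1,140,879 required, 1,141,136 in favor — approved.
Series C: 4/5 of 2967549 = 2374039.20, rounded up to 2374040; 2,374,040 required, 2,374,132 in favor — approved.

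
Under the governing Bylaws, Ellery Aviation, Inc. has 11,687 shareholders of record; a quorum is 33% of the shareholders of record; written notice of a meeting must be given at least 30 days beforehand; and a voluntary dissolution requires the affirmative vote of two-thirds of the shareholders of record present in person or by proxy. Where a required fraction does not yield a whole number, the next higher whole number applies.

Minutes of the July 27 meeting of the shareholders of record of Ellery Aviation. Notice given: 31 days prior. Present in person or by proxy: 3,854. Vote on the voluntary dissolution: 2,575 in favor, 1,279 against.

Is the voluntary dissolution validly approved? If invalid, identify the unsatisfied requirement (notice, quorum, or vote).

Notice: 31 days given; 30 required. Satisfied.
Quorum: 33% of 11,687 = 3,856.71, rounded up to 3,857; 3,854 present. Not satisfied.
Vote: requires two-thirds of those present (3,854); 2/3 of 3854 = 2569.33, rounded up to 2570, so 2,570 needed; 2,575 in favor. Satisfied.

Invalid — quorum requirement not satisfied.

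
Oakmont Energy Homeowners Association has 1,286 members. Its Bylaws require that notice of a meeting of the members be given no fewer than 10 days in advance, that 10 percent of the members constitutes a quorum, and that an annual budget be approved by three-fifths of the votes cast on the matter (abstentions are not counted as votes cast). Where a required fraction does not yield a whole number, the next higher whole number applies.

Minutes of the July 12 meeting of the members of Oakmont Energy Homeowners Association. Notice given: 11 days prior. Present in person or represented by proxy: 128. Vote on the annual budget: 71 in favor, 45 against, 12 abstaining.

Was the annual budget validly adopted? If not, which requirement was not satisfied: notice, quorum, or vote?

Notice: 11 days given; 10 required. Satisfied.
Quorum: 10% of 1,286 = 128.60, rounded up to 129; 128 present. Not satisfied.
Vote: requires three-fifths of the votes cast (128 − 12 abstaining = 116); 3/5 of 116 = 69.60, rounded up to 70, so 70 needed; 71 in favor. Satisfied.

Invalid — quorum requirement not satisfied.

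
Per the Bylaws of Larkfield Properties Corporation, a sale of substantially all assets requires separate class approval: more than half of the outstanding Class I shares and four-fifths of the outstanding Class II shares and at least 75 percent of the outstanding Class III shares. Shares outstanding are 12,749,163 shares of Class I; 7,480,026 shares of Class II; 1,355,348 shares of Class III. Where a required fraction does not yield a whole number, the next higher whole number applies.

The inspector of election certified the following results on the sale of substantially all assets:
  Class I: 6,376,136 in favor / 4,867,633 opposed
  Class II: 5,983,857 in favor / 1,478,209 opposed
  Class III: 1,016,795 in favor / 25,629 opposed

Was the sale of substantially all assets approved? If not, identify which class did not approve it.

Not approved — the Class II shares did not give the required vote.

Class I: a majority of 12749163 is 6374582; 6,374,582 required, 6,376,136 in favor — approved.
Class II: 4/5 of 7480026 = 5984020.80, rounded up to 5984021; 5,984,021 required, 5,983,857 in favor — not approved.
Class III: 3/4 of 1355348 = 1016511; 1,016,511 required, 1,016,795 in favor — approved.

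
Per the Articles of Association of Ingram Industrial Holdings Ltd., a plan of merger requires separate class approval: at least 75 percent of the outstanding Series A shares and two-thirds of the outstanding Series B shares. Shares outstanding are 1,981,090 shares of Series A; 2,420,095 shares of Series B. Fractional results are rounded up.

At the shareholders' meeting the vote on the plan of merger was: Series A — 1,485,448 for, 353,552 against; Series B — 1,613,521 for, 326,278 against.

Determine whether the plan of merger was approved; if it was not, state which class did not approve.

Not approved — the Series A shares did not give the required vote.

Series A: 3/4 of 1981090 = 1485817.50, rounded up to 1485818; 1,485,818 required, 1,485,448 in favor — not approved.
Series B: 2/3 of 2420095 = 1613396.67, rounded up to 1613397; 1,613,397 required, 1,613,521 in favor — approved.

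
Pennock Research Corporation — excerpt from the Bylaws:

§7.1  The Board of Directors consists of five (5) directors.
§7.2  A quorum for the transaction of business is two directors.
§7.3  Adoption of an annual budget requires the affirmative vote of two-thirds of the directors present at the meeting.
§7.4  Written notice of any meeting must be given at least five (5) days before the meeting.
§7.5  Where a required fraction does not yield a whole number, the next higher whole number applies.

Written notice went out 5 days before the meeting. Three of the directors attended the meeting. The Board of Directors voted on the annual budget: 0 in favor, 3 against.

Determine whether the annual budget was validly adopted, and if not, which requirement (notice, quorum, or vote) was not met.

Invalid — vote requirement not satisfied.

Notice: 5 days given; 5 required (5 ≥ 5). Satisfied.
Quorum: 3 present; quorum is 2. Satisfied.
Vote: the annual budget requires two-thirds of the directors present (3). 2/3 of 3 = 2, so 2 affirmative votes are needed; 0 voted in favor. Not satisfied.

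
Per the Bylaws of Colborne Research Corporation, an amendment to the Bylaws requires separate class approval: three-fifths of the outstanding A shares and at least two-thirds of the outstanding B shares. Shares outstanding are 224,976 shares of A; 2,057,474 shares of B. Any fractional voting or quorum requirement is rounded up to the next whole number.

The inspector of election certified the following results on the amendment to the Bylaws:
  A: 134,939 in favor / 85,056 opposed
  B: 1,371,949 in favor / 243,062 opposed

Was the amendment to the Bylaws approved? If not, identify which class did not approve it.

Not approved — the A shares did not give the required vote.

A: 3/5 of 224976 = 134985.60, rounded up to 134986; 134,986 required, 134,939 in favor — not approved.
B: 2/3 of 2057474 = 1371649.33, rounded up to 1371650; 1,371,650 required, 1,371,949 in favor — approved.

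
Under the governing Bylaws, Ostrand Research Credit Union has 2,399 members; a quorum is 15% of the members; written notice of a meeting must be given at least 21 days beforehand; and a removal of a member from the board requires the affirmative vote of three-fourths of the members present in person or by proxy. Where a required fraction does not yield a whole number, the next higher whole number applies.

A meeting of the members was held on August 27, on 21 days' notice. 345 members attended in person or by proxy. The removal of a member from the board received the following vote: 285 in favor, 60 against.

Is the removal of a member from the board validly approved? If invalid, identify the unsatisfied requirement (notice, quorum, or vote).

Notice: 21 days given; 21 required. Satisfied.
Quorum: 15% of 2,399 = 359.85, rounded up to 360; 345 present. Not satisfied.
Vote: requires three-fourths of those present (345); 3/4 of 345 = 258.75, rounded up to 259, so 259 needed; 285 in favor. Satisfied.

Invalid — quorum requirement not satisfied.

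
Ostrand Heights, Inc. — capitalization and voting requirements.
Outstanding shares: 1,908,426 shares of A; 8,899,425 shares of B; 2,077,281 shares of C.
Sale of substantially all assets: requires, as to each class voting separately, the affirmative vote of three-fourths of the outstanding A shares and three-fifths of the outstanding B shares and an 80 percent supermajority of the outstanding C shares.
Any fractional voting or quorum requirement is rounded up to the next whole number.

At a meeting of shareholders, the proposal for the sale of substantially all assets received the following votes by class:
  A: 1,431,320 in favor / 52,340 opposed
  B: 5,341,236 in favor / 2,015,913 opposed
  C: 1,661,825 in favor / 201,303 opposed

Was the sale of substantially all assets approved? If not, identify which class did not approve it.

Approved — every class gave the required vote.

A: 3/4 of 1908426 = 1431319.50, rounded up to 1431320; 1,431,320 required, 1,431,320 in favor — approved.
B: 3/5 of 8899425 = 5339655; 5,339,655 required, 5,341,236 in favor — approved.
C: 4/5 of 2077281 = 1661824.80, rounded up to 1661825; 1,661,825 required, 1,661,825 in favor — approved.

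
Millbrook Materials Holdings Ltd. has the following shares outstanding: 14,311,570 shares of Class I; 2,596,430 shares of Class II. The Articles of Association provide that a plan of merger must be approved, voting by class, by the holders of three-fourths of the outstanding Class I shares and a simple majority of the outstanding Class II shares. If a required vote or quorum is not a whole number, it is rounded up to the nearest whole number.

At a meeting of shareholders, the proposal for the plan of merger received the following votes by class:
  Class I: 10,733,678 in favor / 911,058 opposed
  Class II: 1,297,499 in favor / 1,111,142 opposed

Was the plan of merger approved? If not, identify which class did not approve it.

Class I: 3/4 of 14311570 = 10733677.50, rounded up to 10733678; 10,733,678 required, 10,733,678 in favor — approved.
Class II: a majority of 2596430 is 1298216; 1,298,216 required, 1,297,499 in favor — not approved.

Not approved — the Class II shares did not give the required vote.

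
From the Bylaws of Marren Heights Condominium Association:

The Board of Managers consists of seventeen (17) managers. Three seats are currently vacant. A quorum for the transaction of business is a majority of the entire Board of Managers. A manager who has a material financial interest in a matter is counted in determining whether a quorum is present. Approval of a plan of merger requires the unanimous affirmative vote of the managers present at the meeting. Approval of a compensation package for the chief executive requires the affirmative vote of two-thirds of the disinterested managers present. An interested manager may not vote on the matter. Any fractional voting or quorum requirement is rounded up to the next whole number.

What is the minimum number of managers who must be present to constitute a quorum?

A majority of 17 is 9.

9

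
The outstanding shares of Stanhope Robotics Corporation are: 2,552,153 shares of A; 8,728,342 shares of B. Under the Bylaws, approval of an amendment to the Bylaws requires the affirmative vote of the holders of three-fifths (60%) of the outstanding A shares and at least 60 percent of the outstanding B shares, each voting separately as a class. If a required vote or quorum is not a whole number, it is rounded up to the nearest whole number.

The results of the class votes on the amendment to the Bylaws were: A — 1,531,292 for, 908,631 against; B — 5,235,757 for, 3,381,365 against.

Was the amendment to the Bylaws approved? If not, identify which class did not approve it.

A: 3/5 of 2552153 = 1531291.80, rounded up to 1531292; 1,531,292 required, 1,531,292 in favor — approved.
B: 3/5 of 8728342 = 5237005.20, rounded up to 5237006; 5,237,006 required, 5,235,757 in favor — not approved.

Not approved — the B shares did not give the required vote.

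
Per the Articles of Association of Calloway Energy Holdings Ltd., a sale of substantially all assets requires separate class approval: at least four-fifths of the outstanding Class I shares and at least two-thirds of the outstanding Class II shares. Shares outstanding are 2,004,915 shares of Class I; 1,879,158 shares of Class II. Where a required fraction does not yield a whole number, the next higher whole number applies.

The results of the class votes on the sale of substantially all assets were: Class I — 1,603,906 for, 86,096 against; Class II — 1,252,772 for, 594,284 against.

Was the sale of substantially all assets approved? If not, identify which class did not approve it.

Not approved — the Class I shares did not give the required vote.

Class I: 4/5 of 2004915 = 1603932; 1,603,932 required, 1,603,906 in favor — not approved.
Class II: 2/3 of 1879158 = 1252772; 1,252,772 required, 1,252,772 in favor — approved.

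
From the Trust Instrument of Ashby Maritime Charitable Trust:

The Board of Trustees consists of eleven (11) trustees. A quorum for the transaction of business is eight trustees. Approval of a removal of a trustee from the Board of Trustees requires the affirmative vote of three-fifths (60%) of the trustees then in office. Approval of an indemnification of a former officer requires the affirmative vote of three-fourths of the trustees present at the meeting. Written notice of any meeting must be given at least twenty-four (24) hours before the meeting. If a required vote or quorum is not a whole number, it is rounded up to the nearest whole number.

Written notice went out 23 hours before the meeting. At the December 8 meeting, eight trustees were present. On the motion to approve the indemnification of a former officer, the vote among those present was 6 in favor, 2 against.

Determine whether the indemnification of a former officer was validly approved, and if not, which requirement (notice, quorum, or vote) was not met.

Notice: 23 hours given; 24 required (23 < 24). Not satisfied.
Quorum: 8 present; quorum is 8. Satisfied.
Vote: the indemnification of a former officer requires three-fourths of the trustees present (8). 3/4 of 8 = 6, so 6 affirmative votes are needed; 6 voted in favor. Satisfied.

Invalid — notice requirement not satisfied.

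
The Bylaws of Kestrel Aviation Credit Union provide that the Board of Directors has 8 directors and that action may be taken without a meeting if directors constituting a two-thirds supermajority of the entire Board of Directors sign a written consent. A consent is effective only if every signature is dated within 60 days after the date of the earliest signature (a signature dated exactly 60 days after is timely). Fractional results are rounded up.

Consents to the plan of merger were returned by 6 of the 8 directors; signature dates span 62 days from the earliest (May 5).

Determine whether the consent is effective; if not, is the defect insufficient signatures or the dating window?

Not effective — dating-window requirement not satisfied.

Signatures required: a two-thirds supermajority of 8 — 2/3 of 8 = 5.33, rounded up to 6, so 6 needed; 6 signed. Sufficient.
Dating window: the latest signature is 62 days after the earliest; the limit is 60 days. Outside the window.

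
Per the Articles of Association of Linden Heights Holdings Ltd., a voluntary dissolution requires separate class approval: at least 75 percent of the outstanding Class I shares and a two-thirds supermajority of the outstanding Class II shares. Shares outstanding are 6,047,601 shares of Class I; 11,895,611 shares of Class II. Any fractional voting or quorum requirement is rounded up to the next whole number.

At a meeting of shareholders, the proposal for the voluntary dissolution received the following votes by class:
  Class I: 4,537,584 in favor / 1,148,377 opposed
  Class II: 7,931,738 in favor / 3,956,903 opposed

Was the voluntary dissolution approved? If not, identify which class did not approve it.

Class I: 3/4 of 6047601 = 4535700.75, rounded up to 4535701; 4,535,701 required, 4,537,584 in favor — approved.
Class II: 2/3 of 11895611 = 7930407.33, rounded up to 7930408; 7,930,408 required, 7,931,738 in favor — approved.

Approved — every class gave the required vote.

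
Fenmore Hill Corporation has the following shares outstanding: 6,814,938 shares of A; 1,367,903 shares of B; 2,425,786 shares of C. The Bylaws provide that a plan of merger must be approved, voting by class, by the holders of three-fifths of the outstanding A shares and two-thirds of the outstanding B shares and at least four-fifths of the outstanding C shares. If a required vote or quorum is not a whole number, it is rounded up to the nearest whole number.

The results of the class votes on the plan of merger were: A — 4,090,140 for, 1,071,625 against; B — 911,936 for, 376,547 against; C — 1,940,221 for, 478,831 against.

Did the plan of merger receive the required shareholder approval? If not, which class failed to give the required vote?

A: 3/5 of 6814938 = 4088962.80, rounded up to 4088963; 4,088,963 required, 4,090,140 in favor — approved.
B: 2/3 of 1367903 = 911935.33, rounded up to 911936; 911,936 required, 911,936 in favor — approved.
C: 4/5 of 2425786 = 1940628.80, rounded up to 1940629; 1,940,629 required, 1,940,221 in favor — not approved.

Not approved — the C shares did not give the required vote.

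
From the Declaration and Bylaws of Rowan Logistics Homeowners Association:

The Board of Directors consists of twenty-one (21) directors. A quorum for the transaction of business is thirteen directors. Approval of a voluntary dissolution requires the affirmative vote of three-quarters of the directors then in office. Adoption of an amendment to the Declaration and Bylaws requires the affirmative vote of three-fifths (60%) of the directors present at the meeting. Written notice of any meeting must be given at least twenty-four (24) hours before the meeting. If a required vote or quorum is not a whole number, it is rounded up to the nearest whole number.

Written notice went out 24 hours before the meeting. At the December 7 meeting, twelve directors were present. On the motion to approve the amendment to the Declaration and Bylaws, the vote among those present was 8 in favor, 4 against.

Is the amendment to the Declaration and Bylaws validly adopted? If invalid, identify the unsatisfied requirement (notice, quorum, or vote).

Notice: 24 hours given; 24 required (24 ≥ 24). Satisfied.
Quorum: 12 present; quorum is 13. Not satisfied.
Vote: the amendment to the Declaration and Bylaws requires three-fifths of the directors present (12). 3/5 of 12 = 7.20, rounded up to 8, so 8 affirmative votes are needed; 8 voted in favor. Satisfied. (Moot — without a quorum no business can be validly transacted.)

Invalid — quorum requirement not satisfied.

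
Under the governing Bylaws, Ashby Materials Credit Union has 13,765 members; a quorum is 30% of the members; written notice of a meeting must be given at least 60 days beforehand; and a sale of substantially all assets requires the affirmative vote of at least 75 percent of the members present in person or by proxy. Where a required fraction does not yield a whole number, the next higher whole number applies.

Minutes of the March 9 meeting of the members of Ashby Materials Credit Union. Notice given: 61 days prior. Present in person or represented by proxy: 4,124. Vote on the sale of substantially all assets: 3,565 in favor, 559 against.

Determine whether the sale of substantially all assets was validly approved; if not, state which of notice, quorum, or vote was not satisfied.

Notice: 61 days given; 60 required. Satisfied.
Quorum: 30% of 13,765 = 4,129.50, rounded up to 4,130; 4,124 present. Not satisfied.
Vote: requires three-fourths of those present (4,124); 3/4 of 4124 = 3093, so 3,093 needed; 3,565 in favor. Satisfied.

Invalid — quorum requirement not satisfied.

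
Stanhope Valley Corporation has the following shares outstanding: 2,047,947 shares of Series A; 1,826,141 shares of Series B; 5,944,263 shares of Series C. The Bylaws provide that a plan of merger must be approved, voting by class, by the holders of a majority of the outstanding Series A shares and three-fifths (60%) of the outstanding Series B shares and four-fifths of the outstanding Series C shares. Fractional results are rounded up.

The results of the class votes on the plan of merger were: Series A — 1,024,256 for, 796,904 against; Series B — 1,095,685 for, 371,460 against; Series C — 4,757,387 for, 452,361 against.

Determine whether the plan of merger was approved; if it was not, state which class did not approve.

Approved — every class gave the required vote.

Series A: a majority of 2047947 is 1023974; 1,023,974 required, 1,024,256 in favor — approved.
Series B: 3/5 of 1826141 = 1095684.60, rounded up to 1095685; 1,095,685 required, 1,095,685 in favor — approved.
Series C: 4/5 of 5944263 = 4755410.40, rounded up to 4755411; 4,755,411 required, 4,757,387 in favor — approved.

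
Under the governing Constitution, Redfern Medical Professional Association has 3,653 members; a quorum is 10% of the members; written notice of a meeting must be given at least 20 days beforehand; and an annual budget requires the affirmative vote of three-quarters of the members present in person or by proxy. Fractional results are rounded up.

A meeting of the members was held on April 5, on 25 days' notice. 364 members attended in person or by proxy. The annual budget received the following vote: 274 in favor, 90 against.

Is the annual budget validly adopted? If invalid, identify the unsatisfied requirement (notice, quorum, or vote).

Notice: 25 days given; 20 required. Satisfied.
Quorum: 10% of 3,653 = 365.30, rounded up to 366; 364 present. Not satisfied.
Vote: requires three-fourths of those present (364); 3/4 of 364 = 273, so 273 needed; 274 in favor. Satisfied.

Invalid — quorum requirement not satisfied.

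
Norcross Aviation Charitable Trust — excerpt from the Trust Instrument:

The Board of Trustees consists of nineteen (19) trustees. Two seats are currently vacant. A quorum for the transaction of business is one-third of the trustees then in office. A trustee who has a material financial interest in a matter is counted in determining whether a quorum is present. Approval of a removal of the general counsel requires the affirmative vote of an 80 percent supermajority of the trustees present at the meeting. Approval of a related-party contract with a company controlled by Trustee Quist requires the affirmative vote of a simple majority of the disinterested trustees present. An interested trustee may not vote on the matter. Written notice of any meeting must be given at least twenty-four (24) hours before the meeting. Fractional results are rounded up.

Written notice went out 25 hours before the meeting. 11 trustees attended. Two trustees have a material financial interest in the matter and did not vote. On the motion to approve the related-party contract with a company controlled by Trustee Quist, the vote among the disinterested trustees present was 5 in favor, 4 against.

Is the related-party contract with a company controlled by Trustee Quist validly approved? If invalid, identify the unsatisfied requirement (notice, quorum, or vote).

Notice: 25 hours given; 24 required (25 ≥ 24). Satisfied.
Quorum: 11 present (interested trustees count toward quorum); quorum is 6. Satisfied.
Vote: the related-party contract with a company controlled by Trustee Quist requires a majority of the disinterested trustees present (11 − 2 = 9). A majority of 9 is 5, so 5 affirmative votes are needed; 5 voted in favor. Satisfied.

Valid — all requirements satisfied.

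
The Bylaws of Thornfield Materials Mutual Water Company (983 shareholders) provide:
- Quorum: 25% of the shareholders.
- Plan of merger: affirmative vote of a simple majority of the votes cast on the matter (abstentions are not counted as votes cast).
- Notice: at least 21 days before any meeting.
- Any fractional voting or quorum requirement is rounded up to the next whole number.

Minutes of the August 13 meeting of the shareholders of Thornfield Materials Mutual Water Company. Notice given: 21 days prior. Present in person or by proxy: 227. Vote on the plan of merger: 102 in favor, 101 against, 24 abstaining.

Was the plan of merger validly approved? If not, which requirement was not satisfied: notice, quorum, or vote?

Invalid — quorum requirement not satisfied.

Notice: 21 days given; 21 required. Satisfied.
Quorum: 25% of 983 = 245.75, rounded up to 246; 227 present. Not satisfied.
Vote: requires a majority of the votes cast (227 − 24 abstaining = 203); a majority of 203 is 102, so 102 needed; 102 in favor. Satisfied.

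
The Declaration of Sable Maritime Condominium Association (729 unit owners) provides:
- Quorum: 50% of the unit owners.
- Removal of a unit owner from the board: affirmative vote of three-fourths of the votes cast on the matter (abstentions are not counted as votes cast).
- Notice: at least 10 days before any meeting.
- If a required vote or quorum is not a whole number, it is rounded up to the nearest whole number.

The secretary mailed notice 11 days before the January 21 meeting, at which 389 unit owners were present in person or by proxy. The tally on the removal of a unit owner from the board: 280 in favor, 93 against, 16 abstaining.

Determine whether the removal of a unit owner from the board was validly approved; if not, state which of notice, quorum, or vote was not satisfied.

Notice: 11 days given; 10 required. Satisfied.
Quorum: 50% of 729 = 364.50, rounded up to 365; 389 present. Satisfied.
Vote: requires three-fourths of the votes cast (389 − 16 abstaining = 373); 3/4 of 373 = 279.75, rounded up to 280, so 280 needed; 280 in favor. Satisfied.

Valid — all requirements satisfied.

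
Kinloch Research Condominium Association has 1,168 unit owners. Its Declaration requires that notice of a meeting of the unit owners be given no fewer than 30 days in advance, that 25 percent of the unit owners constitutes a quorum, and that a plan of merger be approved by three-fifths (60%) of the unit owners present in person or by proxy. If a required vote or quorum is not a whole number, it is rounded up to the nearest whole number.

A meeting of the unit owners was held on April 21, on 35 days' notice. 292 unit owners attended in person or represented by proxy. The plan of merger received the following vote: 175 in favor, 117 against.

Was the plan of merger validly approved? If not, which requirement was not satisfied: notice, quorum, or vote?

Invalid — vote requirement not satisfied.

Notice: 35 days given; 30 required. Satisfied.
Quorum: 25% of 1,168 = 292; 292 present. Satisfied.
Vote: requires three-fifths of those present (292); 3/5 of 292 = 175.20, rounded up to 176, so 176 needed; 175 in favor. Not satisfied.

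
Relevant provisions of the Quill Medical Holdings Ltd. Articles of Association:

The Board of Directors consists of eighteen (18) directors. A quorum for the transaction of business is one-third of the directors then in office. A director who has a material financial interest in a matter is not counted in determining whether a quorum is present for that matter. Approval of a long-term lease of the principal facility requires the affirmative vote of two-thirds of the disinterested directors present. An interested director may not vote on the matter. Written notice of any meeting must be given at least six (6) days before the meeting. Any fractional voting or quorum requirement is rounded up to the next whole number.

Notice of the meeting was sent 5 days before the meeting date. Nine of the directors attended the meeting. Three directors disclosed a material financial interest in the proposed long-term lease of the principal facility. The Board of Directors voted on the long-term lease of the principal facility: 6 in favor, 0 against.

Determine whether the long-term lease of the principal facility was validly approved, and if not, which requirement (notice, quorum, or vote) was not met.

Invalid — notice requirement not satisfied.

Notice: 5 days given; 6 required (5 < 6). Not satisfied.
Quorum: 9 present, but the 3 interested directors do not count, leaving 6. Quorum is 6. Satisfied.
Vote: the long-term lease of the principal facility requires two-thirds of the disinterested directors present (9 − 3 = 6). 2/3 of 6 = 4, so 4 affirmative votes are needed; 6 voted in favor. Satisfied.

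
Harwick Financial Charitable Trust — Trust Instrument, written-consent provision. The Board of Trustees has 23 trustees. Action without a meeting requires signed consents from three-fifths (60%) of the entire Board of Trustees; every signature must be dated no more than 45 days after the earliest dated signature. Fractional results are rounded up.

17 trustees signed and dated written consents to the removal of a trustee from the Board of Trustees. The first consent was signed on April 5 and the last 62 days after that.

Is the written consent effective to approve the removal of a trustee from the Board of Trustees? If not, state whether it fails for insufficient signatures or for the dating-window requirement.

Signatures required: three-fifths (60%) of 23 — 3/5 of 23 = 13.80, rounded up to 14, so 14 needed; 17 signed. Sufficient.
Dating window: the latest signature is 62 days after the earliest; the limit is 45 days. Outside the window.

Not effective — dating-window requirement not satisfied.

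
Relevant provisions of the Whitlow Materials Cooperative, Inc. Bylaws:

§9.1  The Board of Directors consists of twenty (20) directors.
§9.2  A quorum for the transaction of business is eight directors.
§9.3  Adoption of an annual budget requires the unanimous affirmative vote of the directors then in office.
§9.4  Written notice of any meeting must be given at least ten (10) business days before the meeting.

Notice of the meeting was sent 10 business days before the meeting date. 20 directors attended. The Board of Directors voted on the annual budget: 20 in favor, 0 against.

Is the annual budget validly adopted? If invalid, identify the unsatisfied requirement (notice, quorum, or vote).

Valid — all requirements satisfied.

Notice: 10 business days given; 10 required (10 ≥ 10). Satisfied.
Quorum: 20 present; quorum is 8. Satisfied.
Vote: the annual budget requires the unanimous vote of the directors then in office (20). Unanimous means all 20, so 20 affirmative votes are needed; 20 voted in favor. Satisfied.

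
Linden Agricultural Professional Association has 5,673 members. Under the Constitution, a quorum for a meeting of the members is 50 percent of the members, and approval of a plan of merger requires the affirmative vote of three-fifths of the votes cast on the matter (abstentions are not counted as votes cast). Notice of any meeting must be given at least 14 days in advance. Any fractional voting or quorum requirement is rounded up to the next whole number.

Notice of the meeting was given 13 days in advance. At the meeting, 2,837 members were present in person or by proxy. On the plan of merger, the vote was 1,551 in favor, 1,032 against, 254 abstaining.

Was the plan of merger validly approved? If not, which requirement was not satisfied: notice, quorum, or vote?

Invalid — notice requirement not satisfied.

Notice: 13 days given; 14 required. Not satisfied.
Quorum: 50% of 5,673 = 2,836.50, rounded up to 2,837; 2,837 present. Satisfied.
Vote: requires three-fifths of the votes cast (2,837 − 254 abstaining = 2,583); 3/5 of 2583 = 1549.80, rounded up to 1550, so 1,550 needed; 1,551 in favor. Satisfied.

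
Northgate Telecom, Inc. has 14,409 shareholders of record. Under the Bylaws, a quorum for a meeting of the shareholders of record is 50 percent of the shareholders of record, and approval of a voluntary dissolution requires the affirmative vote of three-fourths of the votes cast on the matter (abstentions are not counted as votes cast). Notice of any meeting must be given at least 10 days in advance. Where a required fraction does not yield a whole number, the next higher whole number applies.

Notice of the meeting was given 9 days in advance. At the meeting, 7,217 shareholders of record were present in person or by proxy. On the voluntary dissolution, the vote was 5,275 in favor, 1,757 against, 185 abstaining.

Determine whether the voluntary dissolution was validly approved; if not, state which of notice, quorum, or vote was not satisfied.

Invalid — notice requirement not satisfied.

Notice: 9 days given; 10 required. Not satisfied.
Quorum: 50% of 14,409 = 7,204.50, rounded up to 7,205; 7,217 present. Satisfied.
Vote: requires three-fourths of the votes cast (7,217 − 185 abstaining = 7,032); 3/4 of 7032 = 5274, so 5,274 needed; 5,275 in favor. Satisfied.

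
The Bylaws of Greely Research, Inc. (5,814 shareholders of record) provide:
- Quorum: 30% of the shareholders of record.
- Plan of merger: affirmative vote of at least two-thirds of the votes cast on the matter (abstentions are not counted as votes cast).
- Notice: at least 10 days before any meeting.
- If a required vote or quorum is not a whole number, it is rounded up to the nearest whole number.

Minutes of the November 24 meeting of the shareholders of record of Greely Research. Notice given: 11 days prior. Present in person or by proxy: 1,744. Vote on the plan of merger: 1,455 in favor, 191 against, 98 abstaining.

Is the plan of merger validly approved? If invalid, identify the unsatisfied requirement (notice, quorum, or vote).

Notice: 11 days given; 10 required. Satisfied.
Quorum: 30% of 5,814 = 1,744.20, rounded up to 1,745; 1,744 present. Not satisfied.
Vote: requires two-thirds of the votes cast (1,744 − 98 abstaining = 1,646); 2/3 of 1646 = 1097.33, rounded up to 1098, so 1,098 needed; 1,455 in favor. Satisfied.

Invalid — quorum requirement not satisfied.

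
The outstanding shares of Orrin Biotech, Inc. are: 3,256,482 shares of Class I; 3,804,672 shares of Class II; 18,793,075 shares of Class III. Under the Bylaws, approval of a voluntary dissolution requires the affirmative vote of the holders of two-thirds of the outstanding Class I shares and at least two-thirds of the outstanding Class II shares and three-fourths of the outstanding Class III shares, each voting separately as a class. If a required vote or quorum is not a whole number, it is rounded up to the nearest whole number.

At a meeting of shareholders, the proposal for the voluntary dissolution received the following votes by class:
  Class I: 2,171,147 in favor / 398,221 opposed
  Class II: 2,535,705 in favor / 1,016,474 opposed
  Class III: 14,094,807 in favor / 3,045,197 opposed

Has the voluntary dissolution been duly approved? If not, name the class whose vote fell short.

Class I: 2/3 of 3256482 = 2170988; 2,170,988 required, 2,171,147 in favor — approved.
Class II: 2/3 of 3804672 = 2536448; 2,536,448 required, 2,535,705 in favor — not approved.
Class III: 3/4 of 18793075 = 14094806.25, rounded up to 14094807; 14,094,807 required, 14,094,807 in favor — approved.

Not approved — the Class II shares did not give the required vote.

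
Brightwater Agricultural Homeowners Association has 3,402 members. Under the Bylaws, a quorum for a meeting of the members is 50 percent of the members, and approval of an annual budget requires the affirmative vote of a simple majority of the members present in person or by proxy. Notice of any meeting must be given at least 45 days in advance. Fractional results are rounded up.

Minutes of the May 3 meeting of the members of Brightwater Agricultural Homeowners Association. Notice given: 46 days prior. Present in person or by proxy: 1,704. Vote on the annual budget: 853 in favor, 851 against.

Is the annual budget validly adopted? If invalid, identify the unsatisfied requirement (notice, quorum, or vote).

Valid — all requirements satisfied.

Notice: 46 days given; 45 required. Satisfied.
Quorum: 50% of 3,402 = 1,701; 1,704 present. Satisfied.
Vote: requires a majority of those present (1,704); a majority of 1704 is 853, so 853 needed; 853 in favor. Satisfied.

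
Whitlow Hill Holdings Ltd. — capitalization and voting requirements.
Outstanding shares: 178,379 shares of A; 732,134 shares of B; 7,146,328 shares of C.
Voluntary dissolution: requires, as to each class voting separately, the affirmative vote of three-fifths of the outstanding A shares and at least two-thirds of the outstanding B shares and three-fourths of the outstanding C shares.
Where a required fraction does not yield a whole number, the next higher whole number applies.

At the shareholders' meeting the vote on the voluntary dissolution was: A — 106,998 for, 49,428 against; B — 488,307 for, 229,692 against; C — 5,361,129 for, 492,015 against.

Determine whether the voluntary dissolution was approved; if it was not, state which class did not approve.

A: 3/5 of 178379 = 107027.40, rounded up to 107028; 107,028 required, 106,998 in favor — not approved.
B: 2/3 of 732134 = 488089.33, rounded up to 488090; 488,090 required, 488,307 in favor — approved.
C: 3/4 of 7146328 = 5359746; 5,359,746 required, 5,361,129 in favor — approved.

Not approved — the A shares did not give the required vote.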